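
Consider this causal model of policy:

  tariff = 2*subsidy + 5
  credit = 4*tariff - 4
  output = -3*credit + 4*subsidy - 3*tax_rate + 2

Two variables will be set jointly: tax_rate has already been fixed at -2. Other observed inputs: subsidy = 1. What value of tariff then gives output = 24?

With tax_rate held at -2:
Intervening on tariff fixes its value directly, overriding its dependence on subsidy.
Substituting into the output equation gives output = -12*tariff + 24.
Solve -12*tariff + 24 = 24: tariff = (24 - 24) / -12 = 0.

tariff = 0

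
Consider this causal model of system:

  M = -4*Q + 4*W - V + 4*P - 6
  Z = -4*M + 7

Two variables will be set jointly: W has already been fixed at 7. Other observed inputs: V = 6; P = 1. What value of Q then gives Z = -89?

With W held at 7:
Substituting into the M equation gives M = -4*Q + 20.
Z becomes 16*Q - 73.
Solve 16*Q - 73 = -89: Q = (-89 + 73) / 16 = -1.

Q = -1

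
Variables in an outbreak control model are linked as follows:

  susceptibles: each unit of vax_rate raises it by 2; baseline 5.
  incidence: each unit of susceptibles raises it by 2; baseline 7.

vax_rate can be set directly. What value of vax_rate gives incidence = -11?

vax_rate = -7

Substituting into the incidence equation gives incidence = 4*vax_rate + 17.
Solve 4*vax_rate + 17 = -11: vax_rate = (-11 - 17) / 4 = -7.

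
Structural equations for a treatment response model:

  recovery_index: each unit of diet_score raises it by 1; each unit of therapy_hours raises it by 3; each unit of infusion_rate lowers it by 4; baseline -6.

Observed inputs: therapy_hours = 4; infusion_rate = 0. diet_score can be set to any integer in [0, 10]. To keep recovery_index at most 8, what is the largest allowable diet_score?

Substituting into the recovery_index equation gives recovery_index = diet_score + 6.
Require diet_score + 6 ≤ 8, so diet_score ≤ 2.
The largest integer in [0, 10] satisfying this is 2.

diet_score = 2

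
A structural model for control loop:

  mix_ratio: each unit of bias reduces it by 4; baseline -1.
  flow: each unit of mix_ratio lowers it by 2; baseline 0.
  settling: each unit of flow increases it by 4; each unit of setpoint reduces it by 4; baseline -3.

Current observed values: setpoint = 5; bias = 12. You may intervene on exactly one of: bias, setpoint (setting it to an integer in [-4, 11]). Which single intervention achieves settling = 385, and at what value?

Intervening on bias: settling = 32*bias - 15. Reaching 385 requires bias = 25/2, not an integer.
Intervening on setpoint: with other inputs at their observed values, settling = -4*setpoint + 389. Solving for 385 gives setpoint = 1, within [-4, 11].

set setpoint = 1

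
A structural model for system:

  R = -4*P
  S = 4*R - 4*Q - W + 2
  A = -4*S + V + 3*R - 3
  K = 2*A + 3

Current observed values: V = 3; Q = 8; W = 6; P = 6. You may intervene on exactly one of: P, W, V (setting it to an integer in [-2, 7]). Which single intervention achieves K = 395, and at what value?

Intervening on P: with other inputs at their observed values, K = 104*P + 291. Solving for 395 gives P = 1, within [-2, 7].
Intervening on W: K = 8*W + 867. Reaching 395 requires W = -59, outside [-2, 7].
Intervening on V: K = 2*V + 909. Reaching 395 requires V = -257, outside [-2, 7].

set P = 1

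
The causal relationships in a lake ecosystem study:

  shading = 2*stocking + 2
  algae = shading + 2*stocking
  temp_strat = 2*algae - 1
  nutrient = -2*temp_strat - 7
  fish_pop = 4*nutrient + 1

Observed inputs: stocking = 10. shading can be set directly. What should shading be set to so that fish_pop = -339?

shading = 0

Intervening on shading fixes its value directly, overriding its dependence on stocking.
Substituting into the algae equation gives algae = shading + 20.
temp_strat becomes 2*shading + 39.
Substituting into the nutrient equation gives nutrient = -4*shading - 85.
This gives fish_pop = -16*shading - 339.
Solve -16*shading - 339 = -339: shading = (-339 + 339) / -16 = 0.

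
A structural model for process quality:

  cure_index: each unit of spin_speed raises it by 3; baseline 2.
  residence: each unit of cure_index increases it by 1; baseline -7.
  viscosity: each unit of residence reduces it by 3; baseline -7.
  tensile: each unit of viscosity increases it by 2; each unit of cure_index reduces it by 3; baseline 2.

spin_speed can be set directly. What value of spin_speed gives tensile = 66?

spin_speed = -2

Substituting into the residence equation gives residence = 3*spin_speed - 5.
Substituting into the viscosity equation gives viscosity = -9*spin_speed + 8.
Substituting into the tensile equation gives tensile = -27*spin_speed + 12.
Solve -27*spin_speed + 12 = 66: spin_speed = (66 - 12) / -27 = -2.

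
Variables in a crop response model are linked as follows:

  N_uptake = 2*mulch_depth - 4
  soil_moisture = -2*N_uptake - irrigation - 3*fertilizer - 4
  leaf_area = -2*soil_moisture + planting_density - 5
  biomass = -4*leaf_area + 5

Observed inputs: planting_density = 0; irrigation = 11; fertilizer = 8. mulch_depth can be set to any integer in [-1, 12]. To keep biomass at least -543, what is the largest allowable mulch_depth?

Substituting into the soil_moisture equation gives soil_moisture = -4*mulch_depth - 31.
Substituting into the leaf_area equation gives leaf_area = 8*mulch_depth + 57.
Substituting into the biomass equation gives biomass = -32*mulch_depth - 223.
Require -32*mulch_depth - 223 ≥ -543, so mulch_depth ≤ 10.
The largest integer in [-1, 12] satisfying this is 10.

mulch_depth = 10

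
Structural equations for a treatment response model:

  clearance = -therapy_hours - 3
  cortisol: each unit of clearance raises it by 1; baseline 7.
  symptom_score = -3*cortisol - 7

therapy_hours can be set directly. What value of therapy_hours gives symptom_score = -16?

therapy_hours = 1

Substituting into the cortisol equation gives cortisol = -therapy_hours + 4.
symptom_score becomes 3*therapy_hours - 19.
Solve 3*therapy_hours - 19 = -16: therapy_hours = (-16 + 19) / 3 = 1.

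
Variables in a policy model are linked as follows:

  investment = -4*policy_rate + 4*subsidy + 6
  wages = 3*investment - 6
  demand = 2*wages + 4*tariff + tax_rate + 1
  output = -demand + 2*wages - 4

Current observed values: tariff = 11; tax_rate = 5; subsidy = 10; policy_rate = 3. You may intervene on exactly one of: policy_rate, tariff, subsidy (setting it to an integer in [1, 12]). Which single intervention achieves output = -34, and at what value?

Intervening on policy_rate: the paths from policy_rate to output cancel (net effect zero), leaving output = -54; -34 is unreachable this way.
Intervening on tariff: with other inputs at their observed values, output = -4*tariff - 10. Solving for -34 gives tariff = 6, within [1, 12].
Intervening on subsidy: the paths from subsidy to output cancel (net effect zero), leaving output = -54; -34 is unreachable this way.

set tariff = 6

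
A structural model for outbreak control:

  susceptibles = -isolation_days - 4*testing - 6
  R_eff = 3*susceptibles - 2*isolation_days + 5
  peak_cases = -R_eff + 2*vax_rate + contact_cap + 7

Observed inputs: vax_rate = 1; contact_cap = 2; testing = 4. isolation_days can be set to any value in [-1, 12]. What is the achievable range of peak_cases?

Substituting into the susceptibles equation gives susceptibles = -isolation_days - 22.
Substituting into the R_eff equation gives R_eff = -5*isolation_days - 61.
peak_cases becomes 5*isolation_days + 72.
Linear in isolation_days, so extremes are at the endpoints: isolation_days = -1 gives peak_cases = 67; isolation_days = 12 gives peak_cases = 132.

67 to 132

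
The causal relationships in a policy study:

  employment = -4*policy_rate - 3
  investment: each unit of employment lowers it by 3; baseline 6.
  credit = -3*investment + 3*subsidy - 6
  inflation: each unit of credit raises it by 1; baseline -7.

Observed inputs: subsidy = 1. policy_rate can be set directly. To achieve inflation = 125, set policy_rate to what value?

Substituting into the investment equation gives investment = 12*policy_rate + 15.
This gives credit = -36*policy_rate - 48.
So inflation = -36*policy_rate - 55.
Solve -36*policy_rate - 55 = 125: policy_rate = (125 + 55) / -36 = -5.

policy_rate = -5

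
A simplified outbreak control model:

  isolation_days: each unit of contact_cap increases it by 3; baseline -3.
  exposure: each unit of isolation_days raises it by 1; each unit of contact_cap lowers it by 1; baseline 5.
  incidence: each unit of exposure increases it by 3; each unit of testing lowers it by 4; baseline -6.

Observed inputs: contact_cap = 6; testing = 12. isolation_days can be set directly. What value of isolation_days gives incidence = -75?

Intervening on isolation_days fixes its value directly, overriding its dependence on contact_cap.
Substituting into the exposure equation gives exposure = isolation_days - 1.
Substituting into the incidence equation gives incidence = 3*isolation_days - 57.
Solve 3*isolation_days - 57 = -75: isolation_days = (-75 + 57) / 3 = -6.

isolation_days = -6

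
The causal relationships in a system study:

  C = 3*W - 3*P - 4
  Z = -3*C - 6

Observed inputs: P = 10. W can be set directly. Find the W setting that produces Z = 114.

W = -2

Substituting into the C equation gives C = 3*W - 34.
Substituting into the Z equation gives Z = -9*W + 96.
Solve -9*W + 96 = 114: W = (114 - 96) / -9 = -2.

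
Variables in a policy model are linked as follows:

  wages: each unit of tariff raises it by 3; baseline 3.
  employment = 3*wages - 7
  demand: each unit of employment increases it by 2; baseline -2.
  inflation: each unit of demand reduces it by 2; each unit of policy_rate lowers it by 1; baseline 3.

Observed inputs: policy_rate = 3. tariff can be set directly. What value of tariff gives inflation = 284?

tariff = -8

Substituting into the employment equation gives employment = 9*tariff + 2.
demand becomes 18*tariff + 2.
Substituting into the inflation equation gives inflation = -36*tariff - 4.
Solve -36*tariff - 4 = 284: tariff = (284 + 4) / -36 = -8.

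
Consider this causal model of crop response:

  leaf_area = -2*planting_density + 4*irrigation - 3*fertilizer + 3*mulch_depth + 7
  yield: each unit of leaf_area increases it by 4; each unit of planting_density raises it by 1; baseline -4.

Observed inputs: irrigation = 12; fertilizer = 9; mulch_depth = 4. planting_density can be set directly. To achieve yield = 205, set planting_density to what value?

Substituting into the leaf_area equation gives leaf_area = -2*planting_density + 40.
yield becomes -7*planting_density + 156.
Solve -7*planting_density + 156 = 205: planting_density = (205 - 156) / -7 = -7.

planting_density = -7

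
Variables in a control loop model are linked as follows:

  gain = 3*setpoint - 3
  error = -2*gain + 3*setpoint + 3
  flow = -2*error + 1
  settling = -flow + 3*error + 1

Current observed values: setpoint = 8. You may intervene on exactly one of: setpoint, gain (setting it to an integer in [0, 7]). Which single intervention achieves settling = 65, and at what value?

set gain = 7

Intervening on setpoint: settling = -15*setpoint + 45. Reaching 65 requires setpoint = -4/3, not an integer.
Intervening on gain: with other inputs at their observed values, settling = -10*gain + 135. Solving for 65 gives gain = 7, within [0, 7].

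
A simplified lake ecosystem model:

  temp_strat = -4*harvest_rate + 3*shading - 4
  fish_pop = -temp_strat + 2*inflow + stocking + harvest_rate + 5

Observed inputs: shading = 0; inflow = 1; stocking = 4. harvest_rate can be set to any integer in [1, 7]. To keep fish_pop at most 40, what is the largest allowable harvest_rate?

Substituting into the temp_strat equation gives temp_strat = -4*harvest_rate - 4.
Substituting into the fish_pop equation gives fish_pop = 5*harvest_rate + 15.
Require 5*harvest_rate + 15 ≤ 40, so harvest_rate ≤ 5.
The largest integer in [1, 7] satisfying this is 5.

harvest_rate = 5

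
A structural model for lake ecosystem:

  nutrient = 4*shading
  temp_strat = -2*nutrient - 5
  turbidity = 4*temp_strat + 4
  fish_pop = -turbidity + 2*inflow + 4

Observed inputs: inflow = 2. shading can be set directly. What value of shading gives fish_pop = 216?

shading = 6

Substituting into the temp_strat equation gives temp_strat = -8*shading - 5.
So turbidity = -32*shading - 16.
So fish_pop = 32*shading + 24.
Solve 32*shading + 24 = 216: shading = (216 - 24) / 32 = 6.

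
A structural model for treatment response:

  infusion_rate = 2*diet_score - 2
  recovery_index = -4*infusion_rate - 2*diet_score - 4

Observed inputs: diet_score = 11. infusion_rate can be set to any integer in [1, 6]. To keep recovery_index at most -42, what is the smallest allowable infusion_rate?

infusion_rate = 4

Intervening on infusion_rate fixes its value directly, overriding its dependence on diet_score.
Substituting into the recovery_index equation gives recovery_index = -4*infusion_rate - 26.
Require -4*infusion_rate - 26 ≤ -42, so infusion_rate ≥ 4.
The smallest integer in [1, 6] satisfying this is 4.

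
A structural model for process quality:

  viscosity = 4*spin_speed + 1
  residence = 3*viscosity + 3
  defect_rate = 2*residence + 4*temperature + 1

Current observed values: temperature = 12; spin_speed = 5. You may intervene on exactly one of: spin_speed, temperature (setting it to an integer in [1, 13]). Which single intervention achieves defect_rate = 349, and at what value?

set spin_speed = 12

Intervening on spin_speed: with other inputs at their observed values, defect_rate = 24*spin_speed + 61. Solving for 349 gives spin_speed = 12, within [1, 13].
Intervening on temperature: defect_rate = 4*temperature + 133. Reaching 349 requires temperature = 54, outside [1, 13].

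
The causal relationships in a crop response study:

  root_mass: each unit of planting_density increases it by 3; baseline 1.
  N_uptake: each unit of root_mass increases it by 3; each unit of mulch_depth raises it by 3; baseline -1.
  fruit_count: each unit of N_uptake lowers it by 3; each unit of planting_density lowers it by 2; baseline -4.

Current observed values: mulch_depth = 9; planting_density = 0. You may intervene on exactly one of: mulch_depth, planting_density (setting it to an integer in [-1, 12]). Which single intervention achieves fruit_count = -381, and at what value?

set planting_density = 10

Intervening on mulch_depth: fruit_count = -9*mulch_depth - 10. Reaching -381 requires mulch_depth = 371/9, not an integer.
Intervening on planting_density: with other inputs at their observed values, fruit_count = -29*planting_density - 91. Solving for -381 gives planting_density = 10, within [-1, 12].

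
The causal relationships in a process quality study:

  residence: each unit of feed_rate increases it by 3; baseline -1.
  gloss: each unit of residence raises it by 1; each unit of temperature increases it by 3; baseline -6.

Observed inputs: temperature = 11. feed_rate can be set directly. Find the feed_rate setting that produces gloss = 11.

Substituting into the gloss equation gives gloss = 3*feed_rate + 26.
Solve 3*feed_rate + 26 = 11: feed_rate = (11 - 26) / 3 = -5.

feed_rate = -5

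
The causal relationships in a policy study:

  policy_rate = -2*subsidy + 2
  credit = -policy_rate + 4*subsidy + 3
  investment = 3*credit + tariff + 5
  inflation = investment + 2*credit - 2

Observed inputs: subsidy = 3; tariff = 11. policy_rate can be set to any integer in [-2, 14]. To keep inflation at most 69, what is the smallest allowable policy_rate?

policy_rate = 4

Intervening on policy_rate fixes its value directly, overriding its dependence on subsidy.
Substituting into the credit equation gives credit = -policy_rate + 15.
Substituting into the investment equation gives investment = -3*policy_rate + 61.
So inflation = -5*policy_rate + 89.
Require -5*policy_rate + 89 ≤ 69, so policy_rate ≥ 4.
The smallest integer in [-2, 14] satisfying this is 4.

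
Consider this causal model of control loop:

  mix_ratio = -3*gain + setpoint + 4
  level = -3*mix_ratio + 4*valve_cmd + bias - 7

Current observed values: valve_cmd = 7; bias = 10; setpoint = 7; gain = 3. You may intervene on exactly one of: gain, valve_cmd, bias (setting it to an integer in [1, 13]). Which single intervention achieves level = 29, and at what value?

set valve_cmd = 8

Intervening on gain: level = 9*gain - 2. Reaching 29 requires gain = 31/9, not an integer.
Intervening on valve_cmd: with other inputs at their observed values, level = 4*valve_cmd - 3. Solving for 29 gives valve_cmd = 8, within [1, 13].
Intervening on bias: level = bias + 15. Reaching 29 requires bias = 14, outside [1, 13].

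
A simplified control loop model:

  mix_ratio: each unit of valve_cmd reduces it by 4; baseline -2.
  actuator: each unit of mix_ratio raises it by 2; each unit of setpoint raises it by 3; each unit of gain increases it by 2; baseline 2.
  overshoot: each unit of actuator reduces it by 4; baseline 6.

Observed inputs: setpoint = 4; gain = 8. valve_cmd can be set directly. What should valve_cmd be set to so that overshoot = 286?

Substituting into the actuator equation gives actuator = -8*valve_cmd + 26.
overshoot becomes 32*valve_cmd - 98.
Solve 32*valve_cmd - 98 = 286: valve_cmd = (286 + 98) / 32 = 12.

valve_cmd = 12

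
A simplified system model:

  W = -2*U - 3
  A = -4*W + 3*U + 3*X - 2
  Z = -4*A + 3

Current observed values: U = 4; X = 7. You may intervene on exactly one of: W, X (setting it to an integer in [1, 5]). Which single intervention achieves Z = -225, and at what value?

set X = 1

Intervening on W: Z = 16*W - 121. Reaching -225 requires W = -13/2, not an integer.
Intervening on X: with other inputs at their observed values, Z = -12*X - 213. Solving for -225 gives X = 1, within [1, 5].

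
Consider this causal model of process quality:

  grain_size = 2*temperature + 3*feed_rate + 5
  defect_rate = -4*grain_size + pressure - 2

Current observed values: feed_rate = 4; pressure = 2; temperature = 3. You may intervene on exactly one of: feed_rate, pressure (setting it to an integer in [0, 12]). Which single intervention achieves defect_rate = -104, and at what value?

set feed_rate = 5

Intervening on feed_rate: with other inputs at their observed values, defect_rate = -12*feed_rate - 44. Solving for -104 gives feed_rate = 5, within [0, 12].
Intervening on pressure: defect_rate = pressure - 94. Reaching -104 requires pressure = -10, outside [0, 12].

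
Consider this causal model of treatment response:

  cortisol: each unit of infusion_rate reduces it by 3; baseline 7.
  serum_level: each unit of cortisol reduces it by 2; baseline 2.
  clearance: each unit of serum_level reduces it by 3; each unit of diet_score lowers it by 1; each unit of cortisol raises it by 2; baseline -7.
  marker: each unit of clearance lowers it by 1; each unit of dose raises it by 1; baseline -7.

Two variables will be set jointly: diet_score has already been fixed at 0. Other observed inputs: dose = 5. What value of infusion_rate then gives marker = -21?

With diet_score held at 0:
Substituting into the serum_level equation gives serum_level = 6*infusion_rate - 12.
clearance becomes -24*infusion_rate + 43.
marker becomes 24*infusion_rate - 45.
Solve 24*infusion_rate - 45 = -21: infusion_rate = (-21 + 45) / 24 = 1.

infusion_rate = 1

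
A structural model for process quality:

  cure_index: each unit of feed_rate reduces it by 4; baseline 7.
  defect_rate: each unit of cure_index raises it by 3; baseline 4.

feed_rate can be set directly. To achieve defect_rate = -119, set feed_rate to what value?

Substituting into the defect_rate equation gives defect_rate = -12*feed_rate + 25.
Solve -12*feed_rate + 25 = -119: feed_rate = (-119 - 25) / -12 = 12.

feed_rate = 12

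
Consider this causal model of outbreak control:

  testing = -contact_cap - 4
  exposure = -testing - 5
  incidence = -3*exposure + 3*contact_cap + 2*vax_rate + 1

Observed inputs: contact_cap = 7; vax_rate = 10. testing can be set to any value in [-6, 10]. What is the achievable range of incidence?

39 to 87

Intervening on testing fixes its value directly, overriding its dependence on contact_cap.
Substituting into the incidence equation gives incidence = 3*testing + 57.
Linear in testing, so extremes are at the endpoints: testing = -6 gives incidence = 39; testing = 10 gives incidence = 87.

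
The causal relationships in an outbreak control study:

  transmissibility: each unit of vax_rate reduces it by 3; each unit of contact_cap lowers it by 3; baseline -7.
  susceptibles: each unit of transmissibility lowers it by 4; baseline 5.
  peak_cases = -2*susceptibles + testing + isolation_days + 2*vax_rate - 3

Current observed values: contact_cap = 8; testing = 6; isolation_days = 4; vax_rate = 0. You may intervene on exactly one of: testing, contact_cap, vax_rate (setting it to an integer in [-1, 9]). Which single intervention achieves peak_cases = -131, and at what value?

Intervening on testing: peak_cases = testing - 257. Reaching -131 requires testing = 126, outside [-1, 9].
Intervening on contact_cap: with other inputs at their observed values, peak_cases = -24*contact_cap - 59. Solving for -131 gives contact_cap = 3, within [-1, 9].
Intervening on vax_rate: peak_cases = -22*vax_rate - 251. Reaching -131 requires vax_rate = -60/11, not an integer.

set contact_cap = 3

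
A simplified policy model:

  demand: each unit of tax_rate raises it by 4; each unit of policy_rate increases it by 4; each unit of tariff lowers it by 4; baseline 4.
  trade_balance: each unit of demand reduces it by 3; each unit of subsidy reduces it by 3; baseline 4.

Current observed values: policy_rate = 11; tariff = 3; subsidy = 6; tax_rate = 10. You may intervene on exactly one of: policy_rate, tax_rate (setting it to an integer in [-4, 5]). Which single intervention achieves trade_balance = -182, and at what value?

Intervening on policy_rate: trade_balance = -12*policy_rate - 110. Reaching -182 requires policy_rate = 6, outside [-4, 5].
Intervening on tax_rate: with other inputs at their observed values, trade_balance = -12*tax_rate - 122. Solving for -182 gives tax_rate = 5, within [-4, 5].

set tax_rate = 5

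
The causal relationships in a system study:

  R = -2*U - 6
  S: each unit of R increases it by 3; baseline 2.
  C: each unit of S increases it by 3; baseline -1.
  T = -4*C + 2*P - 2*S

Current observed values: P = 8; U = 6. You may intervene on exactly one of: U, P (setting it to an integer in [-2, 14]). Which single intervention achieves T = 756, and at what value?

Intervening on U: T = 84*U + 244. Reaching 756 requires U = 128/21, not an integer.
Intervening on P: with other inputs at their observed values, T = 2*P + 732. Solving for 756 gives P = 12, within [-2, 14].

set P = 12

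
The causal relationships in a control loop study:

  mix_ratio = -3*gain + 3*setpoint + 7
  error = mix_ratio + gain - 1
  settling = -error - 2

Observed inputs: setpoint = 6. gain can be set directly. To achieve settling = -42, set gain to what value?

gain = -8

Substituting into the mix_ratio equation gives mix_ratio = -3*gain + 25.
So error = -2*gain + 24.
Substituting into the settling equation gives settling = 2*gain - 26.
Solve 2*gain - 26 = -42: gain = (-42 + 26) / 2 = -8.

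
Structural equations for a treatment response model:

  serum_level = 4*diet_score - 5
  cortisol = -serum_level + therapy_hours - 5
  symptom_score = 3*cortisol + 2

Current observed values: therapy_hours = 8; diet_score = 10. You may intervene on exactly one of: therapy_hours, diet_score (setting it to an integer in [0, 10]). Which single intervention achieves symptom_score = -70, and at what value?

set diet_score = 8

Intervening on therapy_hours: symptom_score = 3*therapy_hours - 118. Reaching -70 requires therapy_hours = 16, outside [0, 10].
Intervening on diet_score: with other inputs at their observed values, symptom_score = -12*diet_score + 26. Solving for -70 gives diet_score = 8, within [0, 10].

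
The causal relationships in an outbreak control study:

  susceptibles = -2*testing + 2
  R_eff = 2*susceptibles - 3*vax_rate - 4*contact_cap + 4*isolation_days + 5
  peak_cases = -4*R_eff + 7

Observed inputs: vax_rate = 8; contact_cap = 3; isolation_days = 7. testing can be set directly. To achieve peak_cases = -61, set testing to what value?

Substituting into the R_eff equation gives R_eff = -4*testing + 1.
Substituting into the peak_cases equation gives peak_cases = 16*testing + 3.
Solve 16*testing + 3 = -61: testing = (-61 - 3) / 16 = -4.

testing = -4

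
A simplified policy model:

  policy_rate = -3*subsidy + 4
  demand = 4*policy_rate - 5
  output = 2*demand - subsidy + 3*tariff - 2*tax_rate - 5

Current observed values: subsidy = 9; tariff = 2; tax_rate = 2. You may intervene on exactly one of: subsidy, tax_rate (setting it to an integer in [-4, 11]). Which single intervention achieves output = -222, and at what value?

Intervening on subsidy: output = -25*subsidy + 19. Reaching -222 requires subsidy = 241/25, not an integer.
Intervening on tax_rate: with other inputs at their observed values, output = -2*tax_rate - 202. Solving for -222 gives tax_rate = 10, within [-4, 11].

set tax_rate = 10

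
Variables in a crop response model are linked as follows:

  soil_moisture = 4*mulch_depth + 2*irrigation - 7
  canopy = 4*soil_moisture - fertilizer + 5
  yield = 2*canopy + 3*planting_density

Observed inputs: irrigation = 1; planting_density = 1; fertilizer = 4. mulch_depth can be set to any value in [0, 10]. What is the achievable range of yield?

Substituting into the soil_moisture equation gives soil_moisture = 4*mulch_depth - 5.
This gives canopy = 16*mulch_depth - 19.
yield becomes 32*mulch_depth - 35.
Linear in mulch_depth, so extremes are at the endpoints: mulch_depth = 0 gives yield = -35; mulch_depth = 10 gives yield = 285.

-35 to 285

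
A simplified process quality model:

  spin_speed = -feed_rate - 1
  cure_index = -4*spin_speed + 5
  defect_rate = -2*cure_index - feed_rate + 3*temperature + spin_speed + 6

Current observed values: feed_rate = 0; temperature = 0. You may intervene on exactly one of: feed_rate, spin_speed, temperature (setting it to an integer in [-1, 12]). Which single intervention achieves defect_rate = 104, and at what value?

Intervening on feed_rate: defect_rate = -10*feed_rate - 13. Reaching 104 requires feed_rate = -117/10, not an integer.
Intervening on spin_speed: with other inputs at their observed values, defect_rate = 9*spin_speed - 4. Solving for 104 gives spin_speed = 12, within [-1, 12].
Intervening on temperature: defect_rate = 3*temperature - 13. Reaching 104 requires temperature = 39, outside [-1, 12].

set spin_speed = 12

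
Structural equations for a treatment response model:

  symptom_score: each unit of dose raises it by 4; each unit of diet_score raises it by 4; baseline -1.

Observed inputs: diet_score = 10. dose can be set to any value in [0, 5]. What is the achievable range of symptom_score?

39 to 59

Substituting into the symptom_score equation gives symptom_score = 4*dose + 39.
Linear in dose, so extremes are at the endpoints: dose = 0 gives symptom_score = 39; dose = 5 gives symptom_score = 59.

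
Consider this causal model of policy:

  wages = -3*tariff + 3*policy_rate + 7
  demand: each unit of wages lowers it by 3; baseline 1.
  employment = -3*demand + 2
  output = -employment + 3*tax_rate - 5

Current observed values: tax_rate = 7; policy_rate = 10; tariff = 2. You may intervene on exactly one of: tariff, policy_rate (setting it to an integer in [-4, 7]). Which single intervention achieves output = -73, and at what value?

set policy_rate = 3

Intervening on tariff: output = 27*tariff - 316. Reaching -73 requires tariff = 9, outside [-4, 7].
Intervening on policy_rate: with other inputs at their observed values, output = -27*policy_rate + 8. Solving for -73 gives policy_rate = 3, within [-4, 7].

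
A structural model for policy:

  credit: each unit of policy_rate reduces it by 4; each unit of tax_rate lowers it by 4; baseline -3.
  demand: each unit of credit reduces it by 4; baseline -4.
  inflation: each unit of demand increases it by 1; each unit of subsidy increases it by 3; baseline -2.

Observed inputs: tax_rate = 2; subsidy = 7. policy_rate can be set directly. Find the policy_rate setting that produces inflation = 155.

Substituting into the credit equation gives credit = -4*policy_rate - 11.
This gives demand = 16*policy_rate + 40.
Substituting into the inflation equation gives inflation = 16*policy_rate + 59.
Solve 16*policy_rate + 59 = 155: policy_rate = (155 - 59) / 16 = 6.

policy_rate = 6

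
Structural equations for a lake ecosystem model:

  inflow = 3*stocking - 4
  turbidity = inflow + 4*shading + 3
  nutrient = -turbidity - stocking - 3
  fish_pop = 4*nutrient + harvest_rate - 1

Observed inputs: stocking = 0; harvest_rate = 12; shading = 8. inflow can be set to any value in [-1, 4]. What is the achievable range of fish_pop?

Intervening on inflow fixes its value directly, overriding its dependence on stocking.
Substituting into the turbidity equation gives turbidity = inflow + 35.
nutrient becomes -inflow - 38.
Substituting into the fish_pop equation gives fish_pop = -4*inflow - 141.
Linear in inflow, so extremes are at the endpoints: inflow = -1 gives fish_pop = -137; inflow = 4 gives fish_pop = -157.

-157 to -137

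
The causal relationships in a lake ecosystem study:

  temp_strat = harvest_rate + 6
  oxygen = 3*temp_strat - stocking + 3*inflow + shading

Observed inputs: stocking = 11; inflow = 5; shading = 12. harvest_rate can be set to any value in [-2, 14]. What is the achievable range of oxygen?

Substituting into the oxygen equation gives oxygen = 3*harvest_rate + 34.
Linear in harvest_rate, so extremes are at the endpoints: harvest_rate = -2 gives oxygen = 28; harvest_rate = 14 gives oxygen = 76.

28 to 76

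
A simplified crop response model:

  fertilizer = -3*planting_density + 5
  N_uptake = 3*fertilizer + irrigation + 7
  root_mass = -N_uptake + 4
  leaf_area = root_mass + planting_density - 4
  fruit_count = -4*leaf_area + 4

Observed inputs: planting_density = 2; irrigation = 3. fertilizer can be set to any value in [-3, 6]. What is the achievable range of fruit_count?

Intervening on fertilizer fixes its value directly, overriding its dependence on planting_density.
Substituting into the N_uptake equation gives N_uptake = 3*fertilizer + 10.
This gives root_mass = -3*fertilizer - 6.
So leaf_area = -3*fertilizer - 8.
So fruit_count = 12*fertilizer + 36.
Linear in fertilizer, so extremes are at the endpoints: fertilizer = -3 gives fruit_count = 0; fertilizer = 6 gives fruit_count = 108.

0 to 108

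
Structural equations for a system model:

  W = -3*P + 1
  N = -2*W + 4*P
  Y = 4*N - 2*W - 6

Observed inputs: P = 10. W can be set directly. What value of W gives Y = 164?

W = -1

Intervening on W fixes its value directly, overriding its dependence on P.
Substituting into the N equation gives N = -2*W + 40.
Substituting into the Y equation gives Y = -10*W + 154.
Solve -10*W + 154 = 164: W = (164 - 154) / -10 = -1.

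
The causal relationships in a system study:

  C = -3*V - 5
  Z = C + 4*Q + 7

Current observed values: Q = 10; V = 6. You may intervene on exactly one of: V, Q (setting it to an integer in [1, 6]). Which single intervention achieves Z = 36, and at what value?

set V = 2

Intervening on V: with other inputs at their observed values, Z = -3*V + 42. Solving for 36 gives V = 2, within [1, 6].
Intervening on Q: Z = 4*Q - 16. Reaching 36 requires Q = 13, outside [1, 6].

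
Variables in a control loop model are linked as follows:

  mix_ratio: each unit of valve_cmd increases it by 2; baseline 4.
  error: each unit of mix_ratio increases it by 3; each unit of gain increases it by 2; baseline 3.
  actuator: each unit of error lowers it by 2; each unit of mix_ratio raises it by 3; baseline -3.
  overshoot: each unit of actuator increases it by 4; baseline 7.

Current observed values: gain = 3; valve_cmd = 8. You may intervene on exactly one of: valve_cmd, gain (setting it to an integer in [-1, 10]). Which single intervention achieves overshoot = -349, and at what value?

set gain = 5

Intervening on valve_cmd: overshoot = -24*valve_cmd - 125. Reaching -349 requires valve_cmd = 28/3, not an integer.
Intervening on gain: with other inputs at their observed values, overshoot = -16*gain - 269. Solving for -349 gives gain = 5, within [-1, 10].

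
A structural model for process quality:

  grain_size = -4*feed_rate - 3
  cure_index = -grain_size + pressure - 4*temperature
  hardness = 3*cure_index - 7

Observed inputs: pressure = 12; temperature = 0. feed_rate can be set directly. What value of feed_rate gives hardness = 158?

feed_rate = 10

Substituting into the cure_index equation gives cure_index = 4*feed_rate + 15.
Substituting into the hardness equation gives hardness = 12*feed_rate + 38.
Solve 12*feed_rate + 38 = 158: feed_rate = (158 - 38) / 12 = 10.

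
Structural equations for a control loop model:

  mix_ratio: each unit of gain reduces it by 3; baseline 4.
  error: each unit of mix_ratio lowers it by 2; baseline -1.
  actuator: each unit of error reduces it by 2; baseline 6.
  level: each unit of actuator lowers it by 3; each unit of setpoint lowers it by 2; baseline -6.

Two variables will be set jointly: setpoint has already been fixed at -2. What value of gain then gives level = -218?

With setpoint held at -2:
Substituting into the error equation gives error = 6*gain - 9.
Substituting into the actuator equation gives actuator = -12*gain + 24.
This gives level = 36*gain - 74.
Solve 36*gain - 74 = -218: gain = (-218 + 74) / 36 = -4.

gain = -4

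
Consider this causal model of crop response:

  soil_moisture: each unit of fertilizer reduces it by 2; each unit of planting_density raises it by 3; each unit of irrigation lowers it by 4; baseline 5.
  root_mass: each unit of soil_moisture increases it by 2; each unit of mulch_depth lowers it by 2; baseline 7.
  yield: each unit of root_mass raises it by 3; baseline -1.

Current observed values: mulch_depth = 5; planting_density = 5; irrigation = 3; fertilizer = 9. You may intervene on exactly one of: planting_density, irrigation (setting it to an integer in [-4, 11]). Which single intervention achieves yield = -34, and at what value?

Intervening on planting_density: with other inputs at their observed values, yield = 18*planting_density - 160. Solving for -34 gives planting_density = 7, within [-4, 11].
Intervening on irrigation: yield = -24*irrigation + 2. Reaching -34 requires irrigation = 3/2, not an integer.

set planting_density = 7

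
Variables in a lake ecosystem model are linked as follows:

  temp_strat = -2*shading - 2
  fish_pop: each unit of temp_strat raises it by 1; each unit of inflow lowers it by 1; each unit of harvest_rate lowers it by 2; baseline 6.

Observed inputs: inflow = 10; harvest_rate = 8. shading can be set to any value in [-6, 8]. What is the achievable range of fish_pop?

Substituting into the fish_pop equation gives fish_pop = -2*shading - 22.
Linear in shading, so extremes are at the endpoints: shading = -6 gives fish_pop = -10; shading = 8 gives fish_pop = -38.

-38 to -10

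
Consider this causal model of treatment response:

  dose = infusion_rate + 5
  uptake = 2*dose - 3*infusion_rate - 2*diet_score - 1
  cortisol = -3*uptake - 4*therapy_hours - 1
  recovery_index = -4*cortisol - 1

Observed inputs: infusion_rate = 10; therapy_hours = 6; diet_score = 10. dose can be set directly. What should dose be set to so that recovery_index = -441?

Intervening on dose fixes its value directly, overriding its dependence on infusion_rate.
Substituting into the uptake equation gives uptake = 2*dose - 51.
Substituting into the cortisol equation gives cortisol = -6*dose + 128.
Substituting into the recovery_index equation gives recovery_index = 24*dose - 513.
Solve 24*dose - 513 = -441: dose = (-441 + 513) / 24 = 3.

dose = 3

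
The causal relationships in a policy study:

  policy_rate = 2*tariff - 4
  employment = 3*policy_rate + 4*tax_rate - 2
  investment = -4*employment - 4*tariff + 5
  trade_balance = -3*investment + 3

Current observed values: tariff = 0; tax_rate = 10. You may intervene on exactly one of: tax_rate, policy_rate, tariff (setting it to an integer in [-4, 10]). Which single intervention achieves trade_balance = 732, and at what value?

set policy_rate = 8

Intervening on tax_rate: trade_balance = 48*tax_rate - 180. Reaching 732 requires tax_rate = 19, outside [-4, 10].
Intervening on policy_rate: with other inputs at their observed values, trade_balance = 36*policy_rate + 444. Solving for 732 gives policy_rate = 8, within [-4, 10].
Intervening on tariff: trade_balance = 84*tariff + 300. Reaching 732 requires tariff = 36/7, not an integer.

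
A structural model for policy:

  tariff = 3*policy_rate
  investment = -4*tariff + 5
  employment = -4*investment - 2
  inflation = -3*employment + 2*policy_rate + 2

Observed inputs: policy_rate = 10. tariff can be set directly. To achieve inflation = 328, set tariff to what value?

tariff = -5

Intervening on tariff fixes its value directly, overriding its dependence on policy_rate.
Substituting into the employment equation gives employment = 16*tariff - 22.
Substituting into the inflation equation gives inflation = -48*tariff + 88.
Solve -48*tariff + 88 = 328: tariff = (328 - 88) / -48 = -5.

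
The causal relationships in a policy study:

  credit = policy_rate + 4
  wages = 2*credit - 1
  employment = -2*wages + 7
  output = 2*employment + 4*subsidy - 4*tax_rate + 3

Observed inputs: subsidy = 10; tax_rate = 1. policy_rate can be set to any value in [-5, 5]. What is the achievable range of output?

Substituting into the wages equation gives wages = 2*policy_rate + 7.
Substituting into the employment equation gives employment = -4*policy_rate - 7.
This gives output = -8*policy_rate + 25.
Linear in policy_rate, so extremes are at the endpoints: policy_rate = -5 gives output = 65; policy_rate = 5 gives output = -15.

-15 to 65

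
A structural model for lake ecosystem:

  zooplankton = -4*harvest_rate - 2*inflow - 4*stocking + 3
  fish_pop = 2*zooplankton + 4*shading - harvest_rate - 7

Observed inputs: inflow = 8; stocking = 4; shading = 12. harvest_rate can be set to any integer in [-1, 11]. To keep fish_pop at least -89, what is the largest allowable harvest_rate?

harvest_rate = 8

Substituting into the zooplankton equation gives zooplankton = -4*harvest_rate - 29.
Substituting into the fish_pop equation gives fish_pop = -9*harvest_rate - 17.
Require -9*harvest_rate - 17 ≥ -89, so harvest_rate ≤ 8.
The largest integer in [-1, 11] satisfying this is 8.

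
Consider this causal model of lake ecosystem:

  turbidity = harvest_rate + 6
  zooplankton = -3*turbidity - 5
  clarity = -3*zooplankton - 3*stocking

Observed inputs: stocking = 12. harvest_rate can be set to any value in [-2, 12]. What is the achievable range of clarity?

Substituting into the zooplankton equation gives zooplankton = -3*harvest_rate - 23.
Substituting into the clarity equation gives clarity = 9*harvest_rate + 33.
Linear in harvest_rate, so extremes are at the endpoints: harvest_rate = -2 gives clarity = 15; harvest_rate = 12 gives clarity = 141.

15 to 141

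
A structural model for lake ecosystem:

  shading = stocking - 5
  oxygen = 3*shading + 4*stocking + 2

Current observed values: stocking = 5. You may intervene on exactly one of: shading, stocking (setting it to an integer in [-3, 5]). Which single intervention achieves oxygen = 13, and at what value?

set shading = -3

Intervening on shading: with other inputs at their observed values, oxygen = 3*shading + 22. Solving for 13 gives shading = -3, within [-3, 5].
Intervening on stocking: oxygen = 7*stocking - 13. Reaching 13 requires stocking = 26/7, not an integer.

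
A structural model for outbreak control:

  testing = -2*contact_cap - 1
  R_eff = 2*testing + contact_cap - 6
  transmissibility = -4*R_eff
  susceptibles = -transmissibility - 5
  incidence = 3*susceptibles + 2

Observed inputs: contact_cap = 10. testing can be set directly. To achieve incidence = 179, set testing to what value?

testing = 6

Intervening on testing fixes its value directly, overriding its dependence on contact_cap.
Substituting into the R_eff equation gives R_eff = 2*testing + 4.
Substituting into the transmissibility equation gives transmissibility = -8*testing - 16.
Substituting into the susceptibles equation gives susceptibles = 8*testing + 11.
Substituting into the incidence equation gives incidence = 24*testing + 35.
Solve 24*testing + 35 = 179: testing = (179 - 35) / 24 = 6.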